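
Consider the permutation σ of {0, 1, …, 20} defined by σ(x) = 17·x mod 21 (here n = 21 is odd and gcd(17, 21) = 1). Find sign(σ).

Start at x=5: 5 → 1 → 17 → 16 → 20 → 4 → 5 (one orbit).
Cycle type of π: 6×3 + 2 + 1; total 5 cycles.
21 − 5 = 16 transpositions; sign(π) = (−1)^16 = +1.

+1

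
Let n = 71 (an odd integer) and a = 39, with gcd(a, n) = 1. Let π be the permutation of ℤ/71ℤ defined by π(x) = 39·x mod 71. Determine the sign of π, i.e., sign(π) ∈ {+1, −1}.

-1

Orbit of 23 under x↦39x: [23, 45, 51, 1, 39, 30, 34]… (length divides ord_71(39)).
Cycle type of π: 14×5 + 1; total 6 cycles.
sign(π) = (−1)^{n − #cycles} = (−1)^{71−6} = (−1)^65 = -1.
Zolotarev: (39|71) = -1, matching the cycle-count sign.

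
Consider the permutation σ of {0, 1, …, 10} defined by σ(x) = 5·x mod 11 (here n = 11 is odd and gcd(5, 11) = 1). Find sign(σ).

Start at x=4: 4 → 9 → 1 → 5 → 3 → 4 (one orbit).
Cycle type of π: 5×2 + 1; total 3 cycles.
sign(π) = (−1)^{n − #cycles} = (−1)^{11−3} = (−1)^8 = +1.

+1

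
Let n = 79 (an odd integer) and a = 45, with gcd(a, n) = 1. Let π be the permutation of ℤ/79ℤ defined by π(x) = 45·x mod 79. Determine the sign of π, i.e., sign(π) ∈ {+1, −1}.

+1

Start at x=65: 65 → 2 → 11 → 21 → 76 → 23 → 8 → … (one orbit).
3 cycles of lengths [39, 39, 1].
79 − 3 = 76 transpositions; sign(π) = (−1)^76 = +1.
The Jacobi symbol (45|79) = +1 (Zolotarev) agrees.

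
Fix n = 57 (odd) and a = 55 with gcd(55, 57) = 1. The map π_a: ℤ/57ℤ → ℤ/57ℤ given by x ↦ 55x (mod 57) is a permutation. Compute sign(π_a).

+1

Trace 25: π^k(25) = [25, 7, 43, 28, 1, 55, 4] for k=0..6.
Cycle lengths of π_55 on ℤ/57ℤ: [9, 9, 9, 9, 9, 9, 1, 1, 1]; 9 cycles in total.
57 − 9 = 48 transpositions; sign(π) = (−1)^48 = +1.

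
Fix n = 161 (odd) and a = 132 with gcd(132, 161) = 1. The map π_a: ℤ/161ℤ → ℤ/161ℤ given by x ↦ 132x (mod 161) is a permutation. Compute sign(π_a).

Orbit of 8 under x↦132x: [8, 90, 127, 20, 64, 76, 50]… (length divides ord_161(132)).
Cycle lengths of π_132 on ℤ/161ℤ: [22, 22, 22, 22, 22, 22, 22, 2, 2, 2, 1]; 11 cycles in total.
n − c = 161 − 11 = 150; sign = (−1)^150 = +1.

+1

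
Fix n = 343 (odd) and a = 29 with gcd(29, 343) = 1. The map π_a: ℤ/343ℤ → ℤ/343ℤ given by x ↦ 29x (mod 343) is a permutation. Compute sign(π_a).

Trace 127: π^k(127) = [127, 253, 134, 113, 190, 22, 295] for k=0..6.
The orbit structure of x ↦ 29x mod 343: 19 orbits of sizes [49, 49, 49, 49, 49, 49, 7, 7, 7, 7, 7, 7, 1, 1, 1, 1, 1, 1, 1].
n − c = 343 − 19 = 324; sign = (−1)^324 = +1.
Check: (29/343) = +1 by Zolotarev.

+1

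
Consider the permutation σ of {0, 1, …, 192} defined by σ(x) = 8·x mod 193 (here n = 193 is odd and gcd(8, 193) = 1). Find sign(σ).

+1

Trace 8: π^k(8) = [8, 64, 126, 43, 151, 50, 14] for k=0..6.
π_8 has 7 disjoint cycles with lengths [32, 32, 32, 32, 32, 32, 1] on {0,…,192}.
193 − 7 = 186 transpositions; sign(π) = (−1)^186 = +1.
Check: (8/193) = +1 by Zolotarev.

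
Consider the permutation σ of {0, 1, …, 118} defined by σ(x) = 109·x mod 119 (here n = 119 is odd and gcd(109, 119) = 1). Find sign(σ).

-1

Orbit of 79 under x↦109x: [79, 43, 46, 16, 78, 53, 65]… (length divides ord_119(109)).
π_109 has 6 disjoint cycles with lengths [48, 48, 16, 3, 3, 1] on {0,…,118}.
Σ(ℓ_i−1) = 119−6 = 113; sign = (−1)^113 = -1.
Check: (109/119) = -1 by Zolotarev.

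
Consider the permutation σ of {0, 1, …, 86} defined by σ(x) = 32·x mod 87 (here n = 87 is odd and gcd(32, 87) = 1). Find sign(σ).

+1

Start at x=64: 64 → 47 → 25 → 17 → 22 → 8 → 82 → … (one orbit).
5 cycles of lengths [28, 28, 28, 2, 1].
n − c = 87 − 5 = 82; sign = (−1)^82 = +1.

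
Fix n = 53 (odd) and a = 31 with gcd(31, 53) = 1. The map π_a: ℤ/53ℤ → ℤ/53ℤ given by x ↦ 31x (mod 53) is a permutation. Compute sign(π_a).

-1

Trace 31: π^k(31) = [31, 7, 5, 49, 35, 25, 33] for k=0..6.
Cycle type of π: 52 + 1; total 2 cycles.
n − c = 53 − 2 = 51; sign = (−1)^51 = -1.
Via Zolotarev, sign(π_{31}) = (31|53) = -1.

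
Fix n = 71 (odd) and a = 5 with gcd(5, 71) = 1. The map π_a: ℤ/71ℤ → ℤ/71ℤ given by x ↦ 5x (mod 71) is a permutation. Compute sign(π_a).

Orbit of 54 under x↦5x: [54, 57, 1, 5, 25]… (length divides ord_71(5)).
π_5 has 15 disjoint cycles with lengths [5, 5, 5, 5, 5, 5, 5, 5, 5, 5, 5, 5, 5, 5, 1] on {0,…,70}.
n − c = 71 − 15 = 56; sign = (−1)^56 = +1.

+1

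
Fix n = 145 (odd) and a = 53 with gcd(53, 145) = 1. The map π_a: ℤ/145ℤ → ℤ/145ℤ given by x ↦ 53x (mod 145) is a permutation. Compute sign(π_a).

-1

Orbit of 136 under x↦53x: [136, 103, 94, 52, 1, 53, 54]… (length divides ord_145(53)).
10 cycles of lengths [28, 28, 28, 28, 7, 7, 7, 7, 4, 1].
Σ(ℓ_i−1) = 145−10 = 135; sign = (−1)^135 = -1.
The Jacobi symbol (53|145) = -1 (Zolotarev) agrees.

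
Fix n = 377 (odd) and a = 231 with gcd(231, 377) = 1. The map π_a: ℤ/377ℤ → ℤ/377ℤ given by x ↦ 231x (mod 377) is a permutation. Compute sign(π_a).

+1

Trace 146: π^k(146) = [146, 173, 1, 231, 204, 376] for k=0..5.
73 cycles of lengths [6, 6, 6, 6, 6, 6, 6, 6, 6, 6, 6, 6, 6, 6, 6, 6, 6, 6, 6, 6, 6, 6, 6, 6, 6, 6, 6, 6, 6, 6, 6, 6, 6, 6, 6, 6, 6, 6, 6, 6, 6, 6, 6, 6, 6, 6, 6, 6, 6, 6, 6, 6, 6, 6, 6, 6, 6, 6, 2, 2, 2, 2, 2, 2, 2, 2, 2, 2, 2, 2, 2, 2, 1].
73 cycles on 377: each ℓ→(−1)^(ℓ−1), product (−1)^304 = +1.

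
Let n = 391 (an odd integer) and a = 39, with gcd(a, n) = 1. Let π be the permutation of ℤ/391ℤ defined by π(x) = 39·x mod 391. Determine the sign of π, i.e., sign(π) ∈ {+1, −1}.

-1

Orbit of 139 under x↦39x: [139, 338, 279, 324, 124, 144, 142]… (length divides ord_391(39)).
6 cycles of lengths [176, 176, 16, 11, 11, 1].
Σ(ℓ_i−1) = 391−6 = 385; sign = (−1)^385 = -1.
The Jacobi symbol (39|391) = -1 (Zolotarev) agrees.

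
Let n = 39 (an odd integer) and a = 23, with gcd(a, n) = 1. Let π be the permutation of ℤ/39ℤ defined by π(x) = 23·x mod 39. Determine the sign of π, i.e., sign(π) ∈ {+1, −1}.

-1

Orbit of 16 under x↦23x: [16, 17, 1, 23, 22, 38]… (length divides ord_39(23)).
π_23 has 8 disjoint cycles with lengths [6, 6, 6, 6, 6, 6, 2, 1] on {0,…,38}.
With 8 cycles on 39 points, sign = (−1)^{39−8} = -1.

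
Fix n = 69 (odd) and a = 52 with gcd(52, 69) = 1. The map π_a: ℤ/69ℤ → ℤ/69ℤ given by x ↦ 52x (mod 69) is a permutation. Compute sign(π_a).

Orbit of 4 under x↦52x: [4, 1, 52, 13, 55, 31, 25]… (length divides ord_69(52)).
Cycle lengths of π_52 on ℤ/69ℤ: [11, 11, 11, 11, 11, 11, 1, 1, 1]; 9 cycles in total.
Σ(ℓ_i−1) = 69−9 = 60; sign = (−1)^60 = +1.

+1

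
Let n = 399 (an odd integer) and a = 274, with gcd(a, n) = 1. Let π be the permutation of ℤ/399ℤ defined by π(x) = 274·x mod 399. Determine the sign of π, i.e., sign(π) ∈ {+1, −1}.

-1

Start at x=1: 1 → 274 → 64 → 379 → 106 → 316 → 1 (one orbit).
π_274 has 84 disjoint cycles with lengths [6, 6, 6, 6, 6, 6, 6, 6, 6, 6, 6, 6, 6, 6, 6, 6, 6, 6, 6, 6, 6, 6, 6, 6, 6, 6, 6, 6, 6, 6, 6, 6, 6, 6, 6, 6, 6, 6, 6, 6, 6, 6, 6, 6, 6, 6, 6, 6, 6, 6, 6, 6, 6, 6, 6, 6, 6, 6, 6, 6, 6, 6, 6, 1, 1, 1, 1, 1, 1, 1, 1, 1, 1, 1, 1, 1, 1, 1, 1, 1, 1, 1, 1, 1] on {0,…,398}.
Σ(ℓ_i−1) = 399−84 = 315; sign = (−1)^315 = -1.
Zolotarev: (274|399) = -1, matching the cycle-count sign.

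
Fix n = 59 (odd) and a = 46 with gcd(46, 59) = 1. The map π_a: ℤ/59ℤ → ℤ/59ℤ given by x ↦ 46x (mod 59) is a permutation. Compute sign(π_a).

Trace 45: π^k(45) = [45, 5, 53, 19, 48, 25, 29] for k=0..6.
Decompose π into cycles: lengths [29, 29, 1] (3 cycles, including the fixed point 0).
sign(π) = (−1)^{n − #cycles} = (−1)^{59−3} = (−1)^56 = +1.
Zolotarev: (46|59) = +1, matching the cycle-count sign.

+1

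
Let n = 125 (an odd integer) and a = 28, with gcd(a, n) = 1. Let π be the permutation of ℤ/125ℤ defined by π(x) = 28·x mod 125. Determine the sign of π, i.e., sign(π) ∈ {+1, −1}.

Start at x=92: 92 → 76 → 3 → 84 → 102 → 106 → 93 → … (one orbit).
The orbit structure of x ↦ 28x mod 125: 4 orbits of sizes [100, 20, 4, 1].
sign(π) = (−1)^{n − #cycles} = (−1)^{125−4} = (−1)^121 = -1.
Zolotarev: (28|125) = -1, matching the cycle-count sign.

-1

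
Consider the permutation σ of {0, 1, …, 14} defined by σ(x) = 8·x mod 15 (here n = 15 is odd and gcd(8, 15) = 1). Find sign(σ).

Trace 2: π^k(2) = [2, 1, 8, 4] for k=0..3.
Cycle lengths of π_8 on ℤ/15ℤ: [4, 4, 4, 2, 1]; 5 cycles in total.
n − c = 15 − 5 = 10; sign = (−1)^10 = +1.
The Jacobi symbol (8|15) = +1 (Zolotarev) agrees.

+1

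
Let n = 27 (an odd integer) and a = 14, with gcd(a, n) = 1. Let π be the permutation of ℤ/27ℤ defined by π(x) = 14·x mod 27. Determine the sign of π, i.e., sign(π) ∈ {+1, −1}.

Start at x=23: 23 → 25 → 26 → 13 → 20 → 10 → 5 → … (one orbit).
π_14 has 4 disjoint cycles with lengths [18, 6, 2, 1] on {0,…,26}.
4 cycles on 27: each ℓ→(−1)^(ℓ−1), product (−1)^23 = -1.

-1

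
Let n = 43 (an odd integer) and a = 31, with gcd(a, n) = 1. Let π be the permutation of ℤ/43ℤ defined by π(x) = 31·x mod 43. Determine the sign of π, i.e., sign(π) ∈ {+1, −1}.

Orbit of 36 under x↦31x: [36, 41, 24, 13, 16, 23, 25]… (length divides ord_43(31)).
3 cycles of lengths [21, 21, 1].
sign(π) = (−1)^{n − #cycles} = (−1)^{43−3} = (−1)^40 = +1.

+1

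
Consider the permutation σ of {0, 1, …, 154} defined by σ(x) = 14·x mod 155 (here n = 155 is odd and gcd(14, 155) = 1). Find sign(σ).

+1

Start at x=129: 129 → 101 → 19 → 111 → 4 → 56 → 9 → … (one orbit).
Decompose π into cycles: lengths [30, 30, 30, 30, 15, 15, 2, 2, 1] (9 cycles, including the fixed point 0).
n − c = 155 − 9 = 146; sign = (−1)^146 = +1.
Check: (14/155) = +1 by Zolotarev.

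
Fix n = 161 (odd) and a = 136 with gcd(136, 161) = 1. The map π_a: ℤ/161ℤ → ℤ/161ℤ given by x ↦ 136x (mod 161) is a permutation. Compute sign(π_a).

+1

Orbit of 2 under x↦136x: [2, 111, 123, 145, 78, 143, 128]… (length divides ord_161(136)).
5 cycles of lengths [66, 66, 22, 6, 1].
n − c = 161 − 5 = 156; sign = (−1)^156 = +1.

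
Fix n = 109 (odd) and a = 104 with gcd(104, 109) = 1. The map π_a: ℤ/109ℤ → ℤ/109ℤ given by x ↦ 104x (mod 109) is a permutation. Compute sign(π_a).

Start at x=87: 87 → 1 → 104 → 25 → 93 → 80 → 36 → … (one orbit).
Cycle lengths of π_104 on ℤ/109ℤ: [54, 54, 1]; 3 cycles in total.
With 3 cycles on 109 points, sign = (−1)^{109−3} = +1.
(104|109)_J = +1 (Zolotarev's lemma cross-check).

+1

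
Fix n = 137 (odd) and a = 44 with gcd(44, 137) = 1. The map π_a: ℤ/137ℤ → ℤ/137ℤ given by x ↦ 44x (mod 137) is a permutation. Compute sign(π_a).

+1

Start at x=14: 14 → 68 → 115 → 128 → 15 → 112 → 133 → … (one orbit).
π_44 has 3 disjoint cycles with lengths [68, 68, 1] on {0,…,136}.
With 3 cycles on 137 points, sign = (−1)^{137−3} = +1.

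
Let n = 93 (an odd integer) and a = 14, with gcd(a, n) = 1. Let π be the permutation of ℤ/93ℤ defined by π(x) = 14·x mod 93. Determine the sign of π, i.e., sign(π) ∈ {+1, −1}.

Start at x=20: 20 → 1 → 14 → 10 → 47 → 7 → 5 → … (one orbit).
Cycle type of π: 30×2 + 15×2 + 2 + 1; total 6 cycles.
sign(π) = (−1)^{n − #cycles} = (−1)^{93−6} = (−1)^87 = -1.
(14|93)_J = -1 (Zolotarev's lemma cross-check).

-1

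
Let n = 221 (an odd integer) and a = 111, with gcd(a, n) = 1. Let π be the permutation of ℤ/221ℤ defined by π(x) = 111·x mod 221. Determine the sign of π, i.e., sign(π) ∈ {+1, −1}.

Trace 152: π^k(152) = [152, 76, 38, 19, 120, 60, 30] for k=0..6.
12 cycles of lengths [24, 24, 24, 24, 24, 24, 24, 24, 12, 8, 8, 1].
With 12 cycles on 221 points, sign = (−1)^{221−12} = -1.
Zolotarev: (111|221) = -1, matching the cycle-count sign.

-1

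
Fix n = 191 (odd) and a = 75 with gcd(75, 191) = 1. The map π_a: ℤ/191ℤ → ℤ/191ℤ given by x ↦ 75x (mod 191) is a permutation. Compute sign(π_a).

+1

Trace 3: π^k(3) = [3, 34, 67, 59, 32, 108, 78] for k=0..6.
3 cycles of lengths [95, 95, 1].
191 − 3 = 188 transpositions; sign(π) = (−1)^188 = +1.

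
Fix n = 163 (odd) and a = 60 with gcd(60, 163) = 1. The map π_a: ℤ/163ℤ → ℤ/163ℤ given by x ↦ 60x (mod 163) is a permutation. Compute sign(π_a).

Trace 152: π^k(152) = [152, 155, 9, 51, 126, 62, 134] for k=0..6.
Decompose π into cycles: lengths [81, 81, 1] (3 cycles, including the fixed point 0).
163 − 3 = 160 transpositions; sign(π) = (−1)^160 = +1.
The Jacobi symbol (60|163) = +1 (Zolotarev) agrees.

+1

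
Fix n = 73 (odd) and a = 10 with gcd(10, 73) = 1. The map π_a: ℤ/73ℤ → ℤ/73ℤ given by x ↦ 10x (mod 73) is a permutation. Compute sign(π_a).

Trace 51: π^k(51) = [51, 72, 63, 46, 22, 1, 10] for k=0..6.
Cycle lengths of π_10 on ℤ/73ℤ: [8, 8, 8, 8, 8, 8, 8, 8, 8, 1]; 10 cycles in total.
With 10 cycles on 73 points, sign = (−1)^{73−10} = -1.

-1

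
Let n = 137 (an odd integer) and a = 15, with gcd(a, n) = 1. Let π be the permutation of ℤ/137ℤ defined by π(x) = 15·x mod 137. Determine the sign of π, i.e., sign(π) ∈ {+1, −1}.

+1

Trace 133: π^k(133) = [133, 77, 59, 63, 123, 64, 1] for k=0..6.
The orbit structure of x ↦ 15x mod 137: 5 orbits of sizes [34, 34, 34, 34, 1].
137 − 5 = 132 transpositions; sign(π) = (−1)^132 = +1.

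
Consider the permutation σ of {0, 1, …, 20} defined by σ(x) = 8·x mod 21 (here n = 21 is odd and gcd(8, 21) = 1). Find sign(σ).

-1

Start at x=8: 8 → 1 → 8 (one orbit).
14 cycles of lengths [2, 2, 2, 2, 2, 2, 2, 1, 1, 1, 1, 1, 1, 1].
n − c = 21 − 14 = 7; sign = (−1)^7 = -1.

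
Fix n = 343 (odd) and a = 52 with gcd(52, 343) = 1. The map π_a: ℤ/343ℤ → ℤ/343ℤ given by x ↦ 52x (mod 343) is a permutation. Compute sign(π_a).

Trace 89: π^k(89) = [89, 169, 213, 100, 55, 116, 201] for k=0..6.
Cycle lengths of π_52 on ℤ/343ℤ: [294, 42, 6, 1]; 4 cycles in total.
4 cycles on 343: each ℓ→(−1)^(ℓ−1), product (−1)^339 = -1.
(52|343)_J = -1 (Zolotarev's lemma cross-check).

-1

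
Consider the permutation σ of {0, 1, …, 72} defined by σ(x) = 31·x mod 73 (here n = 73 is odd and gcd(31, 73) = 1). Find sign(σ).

Orbit of 2 under x↦31x: [2, 62, 24, 14, 69, 22, 25]… (length divides ord_73(31)).
Cycle type of π: 72 + 1; total 2 cycles.
Σ(ℓ_i−1) = 73−2 = 71; sign = (−1)^71 = -1.
Via Zolotarev, sign(π_{31}) = (31|73) = -1.

-1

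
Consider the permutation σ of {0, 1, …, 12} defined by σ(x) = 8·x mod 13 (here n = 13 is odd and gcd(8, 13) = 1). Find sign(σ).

-1

Trace 12: π^k(12) = [12, 5, 1, 8] for k=0..3.
π_8 has 4 disjoint cycles with lengths [4, 4, 4, 1] on {0,…,12}.
With 4 cycles on 13 points, sign = (−1)^{13−4} = -1.
The Jacobi symbol (8|13) = -1 (Zolotarev) agrees.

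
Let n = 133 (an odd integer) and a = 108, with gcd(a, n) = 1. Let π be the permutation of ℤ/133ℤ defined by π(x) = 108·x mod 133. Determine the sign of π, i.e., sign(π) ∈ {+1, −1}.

+1

Start at x=4: 4 → 33 → 106 → 10 → 16 → 132 → 25 → … (one orbit).
Cycle type of π: 18×7 + 6 + 1; total 9 cycles.
Σ(ℓ_i−1) = 133−9 = 124; sign = (−1)^124 = +1.
Check: (108/133) = +1 by Zolotarev.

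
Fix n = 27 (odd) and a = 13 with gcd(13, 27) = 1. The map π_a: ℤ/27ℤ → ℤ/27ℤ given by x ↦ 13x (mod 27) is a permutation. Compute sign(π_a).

Start at x=25: 25 → 1 → 13 → 7 → 10 → 22 → 16 → … (one orbit).
The orbit structure of x ↦ 13x mod 27: 7 orbits of sizes [9, 9, 3, 3, 1, 1, 1].
n − c = 27 − 7 = 20; sign = (−1)^20 = +1.
(13|27)_J = +1 (Zolotarev's lemma cross-check).

+1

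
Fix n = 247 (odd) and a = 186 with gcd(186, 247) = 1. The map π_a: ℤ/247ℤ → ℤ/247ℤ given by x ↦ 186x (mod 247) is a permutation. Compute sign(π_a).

Trace 235: π^k(235) = [235, 238, 55, 103, 139, 166, 1] for k=0..6.
Decompose π into cycles: lengths [18, 18, 18, 18, 18, 18, 18, 18, 18, 18, 18, 18, 18, 6, 6, 1] (16 cycles, including the fixed point 0).
16 cycles on 247: each ℓ→(−1)^(ℓ−1), product (−1)^231 = -1.
Zolotarev: (186|247) = -1, matching the cycle-count sign.

-1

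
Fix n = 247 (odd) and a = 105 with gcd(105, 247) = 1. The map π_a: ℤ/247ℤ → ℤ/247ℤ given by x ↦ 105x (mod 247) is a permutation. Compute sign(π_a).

Trace 131: π^k(131) = [131, 170, 66, 14, 235, 222, 92] for k=0..6.
Decompose π into cycles: lengths [18, 18, 18, 18, 18, 18, 18, 18, 18, 18, 18, 18, 18, 1, 1, 1, 1, 1, 1, 1, 1, 1, 1, 1, 1, 1] (26 cycles, including the fixed point 0).
26 cycles on 247: each ℓ→(−1)^(ℓ−1), product (−1)^221 = -1.
Via Zolotarev, sign(π_{105}) = (105|247) = -1.

-1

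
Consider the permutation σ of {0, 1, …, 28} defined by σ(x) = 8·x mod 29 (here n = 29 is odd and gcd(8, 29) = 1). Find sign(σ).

Trace 1: π^k(1) = [1, 8, 6, 19, 7, 27, 13] for k=0..6.
Decompose π into cycles: lengths [28, 1] (2 cycles, including the fixed point 0).
n − c = 29 − 2 = 27; sign = (−1)^27 = -1.

-1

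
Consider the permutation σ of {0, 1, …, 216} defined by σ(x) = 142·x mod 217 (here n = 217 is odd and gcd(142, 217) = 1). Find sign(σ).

+1

Orbit of 142 under x↦142x: [142, 200, 190, 72, 25, 78, 9]… (length divides ord_217(142)).
π_142 has 17 disjoint cycles with lengths [15, 15, 15, 15, 15, 15, 15, 15, 15, 15, 15, 15, 15, 15, 3, 3, 1] on {0,…,216}.
sign(π) = (−1)^{n − #cycles} = (−1)^{217−17} = (−1)^200 = +1.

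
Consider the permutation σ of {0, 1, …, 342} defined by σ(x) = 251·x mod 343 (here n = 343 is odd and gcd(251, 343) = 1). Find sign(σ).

-1

Trace 97: π^k(97) = [97, 337, 209, 323, 125, 162, 188] for k=0..6.
10 cycles of lengths [98, 98, 98, 14, 14, 14, 2, 2, 2, 1].
With 10 cycles on 343 points, sign = (−1)^{343−10} = -1.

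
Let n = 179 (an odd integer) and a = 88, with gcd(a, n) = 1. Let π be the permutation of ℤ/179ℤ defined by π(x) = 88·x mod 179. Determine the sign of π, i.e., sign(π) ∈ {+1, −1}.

+1

Start at x=42: 42 → 116 → 5 → 82 → 56 → 95 → 126 → … (one orbit).
3 cycles of lengths [89, 89, 1].
sign(π) = (−1)^{n − #cycles} = (−1)^{179−3} = (−1)^176 = +1.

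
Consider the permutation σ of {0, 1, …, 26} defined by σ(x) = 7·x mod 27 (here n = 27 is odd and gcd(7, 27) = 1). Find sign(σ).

Trace 10: π^k(10) = [10, 16, 4, 1, 7, 22, 19] for k=0..6.
7 cycles of lengths [9, 9, 3, 3, 1, 1, 1].
n − c = 27 − 7 = 20; sign = (−1)^20 = +1.

+1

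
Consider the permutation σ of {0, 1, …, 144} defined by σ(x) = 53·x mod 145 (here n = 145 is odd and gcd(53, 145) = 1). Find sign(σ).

-1

Start at x=81: 81 → 88 → 24 → 112 → 136 → 103 → 94 → … (one orbit).
The orbit structure of x ↦ 53x mod 145: 10 orbits of sizes [28, 28, 28, 28, 7, 7, 7, 7, 4, 1].
sign(π) = (−1)^{n − #cycles} = (−1)^{145−10} = (−1)^135 = -1.
The Jacobi symbol (53|145) = -1 (Zolotarev) agrees.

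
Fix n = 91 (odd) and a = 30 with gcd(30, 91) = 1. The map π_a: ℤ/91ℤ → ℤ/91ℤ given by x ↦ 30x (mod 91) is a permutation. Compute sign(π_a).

Trace 30: π^k(30) = [30, 81, 64, 9, 88, 1] for k=0..5.
The orbit structure of x ↦ 30x mod 91: 17 orbits of sizes [6, 6, 6, 6, 6, 6, 6, 6, 6, 6, 6, 6, 6, 6, 3, 3, 1].
With 17 cycles on 91 points, sign = (−1)^{91−17} = +1.
Check: (30/91) = +1 by Zolotarev.

+1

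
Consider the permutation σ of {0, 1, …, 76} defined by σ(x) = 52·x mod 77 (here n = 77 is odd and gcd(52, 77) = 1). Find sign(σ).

Trace 61: π^k(61) = [61, 15, 10, 58, 13, 60, 40] for k=0..6.
π_52 has 5 disjoint cycles with lengths [30, 30, 10, 6, 1] on {0,…,76}.
77 − 5 = 72 transpositions; sign(π) = (−1)^72 = +1.
Zolotarev: (52|77) = +1, matching the cycle-count sign.

+1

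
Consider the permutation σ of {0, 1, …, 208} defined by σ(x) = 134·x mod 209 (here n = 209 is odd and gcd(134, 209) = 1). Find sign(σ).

Orbit of 39 under x↦134x: [39, 1, 134, 191, 96, 115, 153]… (length divides ord_209(134)).
π_134 has 38 disjoint cycles with lengths [10, 10, 10, 10, 10, 10, 10, 10, 10, 10, 10, 10, 10, 10, 10, 10, 10, 10, 10, 1, 1, 1, 1, 1, 1, 1, 1, 1, 1, 1, 1, 1, 1, 1, 1, 1, 1, 1] on {0,…,208}.
38 cycles on 209: each ℓ→(−1)^(ℓ−1), product (−1)^171 = -1.

-1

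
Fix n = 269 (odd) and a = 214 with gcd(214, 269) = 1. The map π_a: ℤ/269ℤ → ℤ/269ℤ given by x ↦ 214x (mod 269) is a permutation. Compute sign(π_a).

+1

Start at x=220: 220 → 5 → 263 → 61 → 142 → 260 → 226 → … (one orbit).
The orbit structure of x ↦ 214x mod 269: 5 orbits of sizes [67, 67, 67, 67, 1].
5 cycles on 269: each ℓ→(−1)^(ℓ−1), product (−1)^264 = +1.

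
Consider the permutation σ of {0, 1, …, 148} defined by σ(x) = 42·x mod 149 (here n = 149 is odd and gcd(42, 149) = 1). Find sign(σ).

Orbit of 61 under x↦42x: [61, 29, 26, 49, 121, 16, 76]… (length divides ord_149(42)).
Cycle lengths of π_42 on ℤ/149ℤ: [74, 74, 1]; 3 cycles in total.
sign(π) = (−1)^{n − #cycles} = (−1)^{149−3} = (−1)^146 = +1.

+1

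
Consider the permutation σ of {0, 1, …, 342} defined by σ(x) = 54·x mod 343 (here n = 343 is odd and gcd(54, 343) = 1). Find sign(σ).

Trace 226: π^k(226) = [226, 199, 113, 271, 228, 307, 114] for k=0..6.
Cycle type of π: 294 + 42 + 6 + 1; total 4 cycles.
4 cycles on 343: each ℓ→(−1)^(ℓ−1), product (−1)^339 = -1.

-1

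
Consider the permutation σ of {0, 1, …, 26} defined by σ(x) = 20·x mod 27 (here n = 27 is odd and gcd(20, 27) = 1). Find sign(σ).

-1

Start at x=25: 25 → 14 → 10 → 11 → 4 → 26 → 7 → … (one orbit).
Decompose π into cycles: lengths [18, 6, 2, 1] (4 cycles, including the fixed point 0).
4 cycles on 27: each ℓ→(−1)^(ℓ−1), product (−1)^23 = -1.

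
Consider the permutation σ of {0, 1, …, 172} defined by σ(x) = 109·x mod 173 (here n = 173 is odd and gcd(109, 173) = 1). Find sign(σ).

+1

Start at x=117: 117 → 124 → 22 → 149 → 152 → 133 → 138 → … (one orbit).
Decompose π into cycles: lengths [43, 43, 43, 43, 1] (5 cycles, including the fixed point 0).
n − c = 173 − 5 = 168; sign = (−1)^168 = +1.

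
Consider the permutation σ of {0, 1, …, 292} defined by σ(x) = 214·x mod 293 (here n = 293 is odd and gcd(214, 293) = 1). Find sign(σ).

Orbit of 278 under x↦214x: [278, 13, 145, 265, 161, 173, 104]… (length divides ord_293(214)).
π_214 has 2 disjoint cycles with lengths [292, 1] on {0,…,292}.
n − c = 293 − 2 = 291; sign = (−1)^291 = -1.
(214|293)_J = -1 (Zolotarev's lemma cross-check).

-1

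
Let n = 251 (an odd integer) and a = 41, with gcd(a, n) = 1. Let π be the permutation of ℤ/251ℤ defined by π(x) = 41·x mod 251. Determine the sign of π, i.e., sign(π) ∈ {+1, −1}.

Orbit of 67 under x↦41x: [67, 237, 179, 60, 201, 209, 35]… (length divides ord_251(41)).
π_41 has 3 disjoint cycles with lengths [125, 125, 1] on {0,…,250}.
3 cycles on 251: each ℓ→(−1)^(ℓ−1), product (−1)^248 = +1.
Check: (41/251) = +1 by Zolotarev.

+1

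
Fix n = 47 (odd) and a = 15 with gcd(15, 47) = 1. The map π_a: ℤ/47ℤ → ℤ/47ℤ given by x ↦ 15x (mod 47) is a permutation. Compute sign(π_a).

-1

Start at x=5: 5 → 28 → 44 → 2 → 30 → 27 → 29 → … (one orbit).
Cycle lengths of π_15 on ℤ/47ℤ: [46, 1]; 2 cycles in total.
2 cycles on 47: each ℓ→(−1)^(ℓ−1), product (−1)^45 = -1.
Check: (15/47) = -1 by Zolotarev.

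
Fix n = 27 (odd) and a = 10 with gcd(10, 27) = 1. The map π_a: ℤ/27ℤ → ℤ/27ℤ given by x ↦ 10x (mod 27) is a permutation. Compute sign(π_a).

+1

Start at x=19: 19 → 1 → 10 → 19 (one orbit).
π_10 has 15 disjoint cycles with lengths [3, 3, 3, 3, 3, 3, 1, 1, 1, 1, 1, 1, 1, 1, 1] on {0,…,26}.
15 cycles on 27: each ℓ→(−1)^(ℓ−1), product (−1)^12 = +1.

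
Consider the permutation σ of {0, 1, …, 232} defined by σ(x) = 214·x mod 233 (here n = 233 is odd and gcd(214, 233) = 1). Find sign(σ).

+1

Orbit of 169 under x↦214x: [169, 51, 196, 4, 157, 46, 58]… (length divides ord_233(214)).
Cycle lengths of π_214 on ℤ/233ℤ: [58, 58, 58, 58, 1]; 5 cycles in total.
With 5 cycles on 233 points, sign = (−1)^{233−5} = +1.
The Jacobi symbol (214|233) = +1 (Zolotarev) agrees.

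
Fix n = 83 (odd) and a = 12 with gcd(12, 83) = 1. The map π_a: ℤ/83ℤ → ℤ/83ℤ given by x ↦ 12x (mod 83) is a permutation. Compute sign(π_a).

Orbit of 61 under x↦12x: [61, 68, 69, 81, 59, 44, 30]… (length divides ord_83(12)).
Cycle lengths of π_12 on ℤ/83ℤ: [41, 41, 1]; 3 cycles in total.
Σ(ℓ_i−1) = 83−3 = 80; sign = (−1)^80 = +1.
Via Zolotarev, sign(π_{12}) = (12|83) = +1.

+1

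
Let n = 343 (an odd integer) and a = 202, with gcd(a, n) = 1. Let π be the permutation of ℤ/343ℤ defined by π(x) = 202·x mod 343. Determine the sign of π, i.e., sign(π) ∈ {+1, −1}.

-1

Start at x=34: 34 → 8 → 244 → 239 → 258 → 323 → 76 → … (one orbit).
Cycle lengths of π_202 on ℤ/343ℤ: [98, 98, 98, 14, 14, 14, 2, 2, 2, 1]; 10 cycles in total.
10 cycles on 343: each ℓ→(−1)^(ℓ−1), product (−1)^333 = -1.
Check: (202/343) = -1 by Zolotarev.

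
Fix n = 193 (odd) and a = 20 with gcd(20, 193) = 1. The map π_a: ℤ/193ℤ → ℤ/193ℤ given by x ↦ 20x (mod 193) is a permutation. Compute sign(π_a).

-1

Start at x=11: 11 → 27 → 154 → 185 → 33 → 81 → 76 → … (one orbit).
Cycle lengths of π_20 on ℤ/193ℤ: [64, 64, 64, 1]; 4 cycles in total.
Σ(ℓ_i−1) = 193−4 = 189; sign = (−1)^189 = -1.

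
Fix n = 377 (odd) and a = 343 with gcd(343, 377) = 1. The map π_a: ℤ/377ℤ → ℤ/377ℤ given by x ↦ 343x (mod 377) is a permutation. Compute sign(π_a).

Start at x=281: 281 → 248 → 239 → 168 → 320 → 53 → 83 → … (one orbit).
π_343 has 20 disjoint cycles with lengths [28, 28, 28, 28, 28, 28, 28, 28, 28, 28, 28, 28, 7, 7, 7, 7, 4, 4, 4, 1] on {0,…,376}.
377 − 20 = 357 transpositions; sign(π) = (−1)^357 = -1.
Zolotarev: (343|377) = -1, matching the cycle-count sign.

-1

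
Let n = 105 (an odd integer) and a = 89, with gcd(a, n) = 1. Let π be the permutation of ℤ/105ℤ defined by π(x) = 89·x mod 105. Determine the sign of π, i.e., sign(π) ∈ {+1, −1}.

+1

Orbit of 1 under x↦89x: [1, 89, 46, 104, 16, 59]… (length divides ord_105(89)).
Cycle type of π: 6×15 + 2×7 + 1; total 23 cycles.
23 cycles on 105: each ℓ→(−1)^(ℓ−1), product (−1)^82 = +1.
Via Zolotarev, sign(π_{89}) = (89|105) = +1.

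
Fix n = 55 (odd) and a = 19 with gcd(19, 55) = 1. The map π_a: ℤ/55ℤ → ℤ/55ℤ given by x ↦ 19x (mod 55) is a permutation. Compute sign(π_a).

-1

Orbit of 19 under x↦19x: [19, 31, 39, 26, 54, 36, 24]… (length divides ord_55(19)).
The orbit structure of x ↦ 19x mod 55: 8 orbits of sizes [10, 10, 10, 10, 10, 2, 2, 1].
55 − 8 = 47 transpositions; sign(π) = (−1)^47 = -1.
(19|55)_J = -1 (Zolotarev's lemma cross-check).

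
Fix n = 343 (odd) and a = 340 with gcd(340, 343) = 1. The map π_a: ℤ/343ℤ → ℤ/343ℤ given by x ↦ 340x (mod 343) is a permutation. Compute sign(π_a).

Orbit of 275 under x↦340x: [275, 204, 74, 121, 323, 60, 163]… (length divides ord_343(340)).
Cycle type of π: 147×2 + 21×2 + 3×2 + 1; total 7 cycles.
7 cycles on 343: each ℓ→(−1)^(ℓ−1), product (−1)^336 = +1.
(340|343)_J = +1 (Zolotarev's lemma cross-check).

+1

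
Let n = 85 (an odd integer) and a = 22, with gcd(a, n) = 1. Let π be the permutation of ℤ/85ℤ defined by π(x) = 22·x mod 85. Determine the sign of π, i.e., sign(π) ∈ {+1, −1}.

Start at x=82: 82 → 19 → 78 → 16 → 12 → 9 → 28 → … (one orbit).
Cycle type of π: 16×5 + 4 + 1; total 7 cycles.
With 7 cycles on 85 points, sign = (−1)^{85−7} = +1.
Via Zolotarev, sign(π_{22}) = (22|85) = +1.

+1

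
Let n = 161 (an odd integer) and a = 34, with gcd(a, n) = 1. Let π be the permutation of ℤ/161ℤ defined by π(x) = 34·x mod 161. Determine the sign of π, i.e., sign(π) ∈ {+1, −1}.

Orbit of 132 under x↦34x: [132, 141, 125, 64, 83, 85, 153]… (length divides ord_161(34)).
The orbit structure of x ↦ 34x mod 161: 11 orbits of sizes [22, 22, 22, 22, 22, 22, 22, 2, 2, 2, 1].
11 cycles on 161: each ℓ→(−1)^(ℓ−1), product (−1)^150 = +1.

+1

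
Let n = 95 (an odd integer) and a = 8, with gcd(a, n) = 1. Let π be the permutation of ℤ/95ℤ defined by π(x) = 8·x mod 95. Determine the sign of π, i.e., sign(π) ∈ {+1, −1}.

Trace 64: π^k(64) = [64, 37, 11, 88, 39, 27, 26] for k=0..6.
Decompose π into cycles: lengths [12, 12, 12, 12, 12, 12, 6, 6, 6, 4, 1] (11 cycles, including the fixed point 0).
95 − 11 = 84 transpositions; sign(π) = (−1)^84 = +1.
Via Zolotarev, sign(π_{8}) = (8|95) = +1.

+1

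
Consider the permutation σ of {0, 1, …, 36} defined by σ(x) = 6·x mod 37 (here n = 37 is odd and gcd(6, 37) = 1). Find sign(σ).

Orbit of 31 under x↦6x: [31, 1, 6, 36]… (length divides ord_37(6)).
10 cycles of lengths [4, 4, 4, 4, 4, 4, 4, 4, 4, 1].
n − c = 37 − 10 = 27; sign = (−1)^27 = -1.
Via Zolotarev, sign(π_{6}) = (6|37) = -1.

-1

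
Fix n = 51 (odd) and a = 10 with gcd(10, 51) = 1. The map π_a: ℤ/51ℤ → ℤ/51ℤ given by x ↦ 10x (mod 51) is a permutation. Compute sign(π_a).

-1

Start at x=7: 7 → 19 → 37 → 13 → 28 → 25 → 46 → … (one orbit).
Cycle type of π: 16×3 + 1×3; total 6 cycles.
n − c = 51 − 6 = 45; sign = (−1)^45 = -1.
Check: (10/51) = -1 by Zolotarev.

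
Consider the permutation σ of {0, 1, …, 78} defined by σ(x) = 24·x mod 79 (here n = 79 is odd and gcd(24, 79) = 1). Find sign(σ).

Trace 24: π^k(24) = [24, 23, 78, 55, 56, 1] for k=0..5.
π_24 has 14 disjoint cycles with lengths [6, 6, 6, 6, 6, 6, 6, 6, 6, 6, 6, 6, 6, 1] on {0,…,78}.
sign(π) = (−1)^{n − #cycles} = (−1)^{79−14} = (−1)^65 = -1.

-1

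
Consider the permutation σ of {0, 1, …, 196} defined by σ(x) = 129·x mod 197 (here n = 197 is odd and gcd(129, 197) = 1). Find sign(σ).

-1

Trace 84: π^k(84) = [84, 1, 129, 93, 177, 178, 110] for k=0..6.
π_129 has 8 disjoint cycles with lengths [28, 28, 28, 28, 28, 28, 28, 1] on {0,…,196}.
Σ(ℓ_i−1) = 197−8 = 189; sign = (−1)^189 = -1.
The Jacobi symbol (129|197) = -1 (Zolotarev) agrees.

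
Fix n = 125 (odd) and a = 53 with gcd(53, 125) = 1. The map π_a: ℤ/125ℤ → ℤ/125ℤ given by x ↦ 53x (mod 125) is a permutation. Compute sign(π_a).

Orbit of 18 under x↦53x: [18, 79, 62, 36, 33, 124, 72]… (length divides ord_125(53)).
The orbit structure of x ↦ 53x mod 125: 4 orbits of sizes [100, 20, 4, 1].
Σ(ℓ_i−1) = 125−4 = 121; sign = (−1)^121 = -1.
Zolotarev: (53|125) = -1, matching the cycle-count sign.

-1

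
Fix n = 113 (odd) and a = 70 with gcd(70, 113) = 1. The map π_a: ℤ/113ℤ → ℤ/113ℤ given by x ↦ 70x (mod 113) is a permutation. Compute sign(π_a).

-1

Orbit of 10 under x↦70x: [10, 22, 71, 111, 86, 31, 23]… (length divides ord_113(70)).
Cycle lengths of π_70 on ℤ/113ℤ: [112, 1]; 2 cycles in total.
With 2 cycles on 113 points, sign = (−1)^{113−2} = -1.
(70|113)_J = -1 (Zolotarev's lemma cross-check).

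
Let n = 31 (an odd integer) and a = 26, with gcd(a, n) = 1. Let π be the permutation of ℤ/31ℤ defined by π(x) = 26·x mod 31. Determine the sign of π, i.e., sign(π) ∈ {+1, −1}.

Trace 30: π^k(30) = [30, 5, 6, 1, 26, 25] for k=0..5.
Cycle type of π: 6×5 + 1; total 6 cycles.
n − c = 31 − 6 = 25; sign = (−1)^25 = -1.

-1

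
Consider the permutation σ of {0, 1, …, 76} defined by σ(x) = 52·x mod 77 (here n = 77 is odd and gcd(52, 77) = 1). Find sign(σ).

+1

Start at x=53: 53 → 61 → 15 → 10 → 58 → 13 → 60 → … (one orbit).
5 cycles of lengths [30, 30, 10, 6, 1].
Σ(ℓ_i−1) = 77−5 = 72; sign = (−1)^72 = +1.
Zolotarev: (52|77) = +1, matching the cycle-count sign.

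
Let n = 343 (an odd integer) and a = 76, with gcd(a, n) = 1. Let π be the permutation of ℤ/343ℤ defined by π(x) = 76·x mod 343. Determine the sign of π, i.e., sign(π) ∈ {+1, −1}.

Trace 127: π^k(127) = [127, 48, 218, 104, 15, 111, 204] for k=0..6.
Cycle type of π: 98×3 + 14×3 + 2×3 + 1; total 10 cycles.
Σ(ℓ_i−1) = 343−10 = 333; sign = (−1)^333 = -1.
(76|343)_J = -1 (Zolotarev's lemma cross-check).

-1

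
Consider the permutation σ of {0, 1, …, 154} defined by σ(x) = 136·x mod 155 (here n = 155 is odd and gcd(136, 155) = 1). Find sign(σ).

-1

Orbit of 76 under x↦136x: [76, 106, 1, 136, 51, 116, 121]… (length divides ord_155(136)).
Decompose π into cycles: lengths [30, 30, 30, 30, 30, 1, 1, 1, 1, 1] (10 cycles, including the fixed point 0).
155 − 10 = 145 transpositions; sign(π) = (−1)^145 = -1.
Zolotarev: (136|155) = -1, matching the cycle-count sign.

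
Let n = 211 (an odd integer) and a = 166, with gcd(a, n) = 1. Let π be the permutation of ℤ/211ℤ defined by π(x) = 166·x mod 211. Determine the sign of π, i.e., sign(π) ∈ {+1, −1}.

Start at x=154: 154 → 33 → 203 → 149 → 47 → 206 → 14 → … (one orbit).
Decompose π into cycles: lengths [210, 1] (2 cycles, including the fixed point 0).
2 cycles on 211: each ℓ→(−1)^(ℓ−1), product (−1)^209 = -1.
Check: (166/211) = -1 by Zolotarev.

-1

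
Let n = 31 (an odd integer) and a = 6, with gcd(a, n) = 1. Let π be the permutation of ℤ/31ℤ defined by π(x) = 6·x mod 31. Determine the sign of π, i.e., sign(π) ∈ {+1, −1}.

-1

Trace 30: π^k(30) = [30, 25, 26, 1, 6, 5] for k=0..5.
π_6 has 6 disjoint cycles with lengths [6, 6, 6, 6, 6, 1] on {0,…,30}.
Σ(ℓ_i−1) = 31−6 = 25; sign = (−1)^25 = -1.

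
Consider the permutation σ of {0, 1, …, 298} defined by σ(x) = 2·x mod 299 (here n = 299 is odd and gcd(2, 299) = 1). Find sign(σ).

Trace 29: π^k(29) = [29, 58, 116, 232, 165, 31, 62] for k=0..6.
π_2 has 6 disjoint cycles with lengths [132, 132, 12, 11, 11, 1] on {0,…,298}.
sign(π) = (−1)^{n − #cycles} = (−1)^{299−6} = (−1)^293 = -1.

-1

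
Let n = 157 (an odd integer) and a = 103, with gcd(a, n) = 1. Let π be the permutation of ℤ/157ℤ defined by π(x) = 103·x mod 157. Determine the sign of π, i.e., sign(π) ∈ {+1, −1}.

Orbit of 8 under x↦103x: [8, 39, 92, 56, 116, 16, 78]… (length divides ord_157(103)).
Cycle type of π: 52×3 + 1; total 4 cycles.
157 − 4 = 153 transpositions; sign(π) = (−1)^153 = -1.
(103|157)_J = -1 (Zolotarev's lemma cross-check).

-1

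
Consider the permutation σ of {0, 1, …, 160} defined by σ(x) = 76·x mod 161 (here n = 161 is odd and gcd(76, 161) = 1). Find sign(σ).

+1

Trace 141: π^k(141) = [141, 90, 78, 132, 50, 97, 127] for k=0..6.
Cycle lengths of π_76 on ℤ/161ℤ: [22, 22, 22, 22, 22, 22, 22, 2, 2, 2, 1]; 11 cycles in total.
161 − 11 = 150 transpositions; sign(π) = (−1)^150 = +1.
Check: (76/161) = +1 by Zolotarev.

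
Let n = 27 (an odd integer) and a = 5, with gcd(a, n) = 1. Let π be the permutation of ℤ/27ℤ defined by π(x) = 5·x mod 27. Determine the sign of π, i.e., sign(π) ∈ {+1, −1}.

-1

Orbit of 23 under x↦5x: [23, 7, 8, 13, 11, 1, 5]… (length divides ord_27(5)).
Cycle lengths of π_5 on ℤ/27ℤ: [18, 6, 2, 1]; 4 cycles in total.
n − c = 27 − 4 = 23; sign = (−1)^23 = -1.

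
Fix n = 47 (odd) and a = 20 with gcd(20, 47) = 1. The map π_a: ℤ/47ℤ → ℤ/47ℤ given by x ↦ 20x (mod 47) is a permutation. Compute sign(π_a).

Orbit of 26 under x↦20x: [26, 3, 13, 25, 30, 36, 15]… (length divides ord_47(20)).
The orbit structure of x ↦ 20x mod 47: 2 orbits of sizes [46, 1].
47 − 2 = 45 transpositions; sign(π) = (−1)^45 = -1.
Via Zolotarev, sign(π_{20}) = (20|47) = -1.

-1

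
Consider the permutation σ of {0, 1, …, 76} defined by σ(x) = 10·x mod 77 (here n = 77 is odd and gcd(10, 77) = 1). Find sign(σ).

Trace 10: π^k(10) = [10, 23, 76, 67, 54, 1] for k=0..5.
Decompose π into cycles: lengths [6, 6, 6, 6, 6, 6, 6, 6, 6, 6, 6, 2, 2, 2, 2, 2, 1] (17 cycles, including the fixed point 0).
n − c = 77 − 17 = 60; sign = (−1)^60 = +1.
Via Zolotarev, sign(π_{10}) = (10|77) = +1.

+1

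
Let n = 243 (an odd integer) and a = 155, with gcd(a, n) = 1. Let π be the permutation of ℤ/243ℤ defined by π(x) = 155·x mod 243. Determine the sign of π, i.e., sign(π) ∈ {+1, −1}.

Start at x=134: 134 → 115 → 86 → 208 → 164 → 148 → 98 → … (one orbit).
The orbit structure of x ↦ 155x mod 243: 6 orbits of sizes [162, 54, 18, 6, 2, 1].
With 6 cycles on 243 points, sign = (−1)^{243−6} = -1.

-1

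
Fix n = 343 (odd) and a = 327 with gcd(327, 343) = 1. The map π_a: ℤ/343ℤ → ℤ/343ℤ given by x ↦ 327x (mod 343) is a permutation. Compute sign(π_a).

Trace 83: π^k(83) = [83, 44, 325, 288, 194, 326, 272] for k=0..6.
π_327 has 4 disjoint cycles with lengths [294, 42, 6, 1] on {0,…,342}.
343 − 4 = 339 transpositions; sign(π) = (−1)^339 = -1.

-1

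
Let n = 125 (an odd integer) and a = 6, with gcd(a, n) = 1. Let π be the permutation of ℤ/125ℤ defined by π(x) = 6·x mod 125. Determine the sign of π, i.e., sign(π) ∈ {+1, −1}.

Orbit of 101 under x↦6x: [101, 106, 11, 66, 21, 1, 6]… (length divides ord_125(6)).
The orbit structure of x ↦ 6x mod 125: 13 orbits of sizes [25, 25, 25, 25, 5, 5, 5, 5, 1, 1, 1, 1, 1].
Σ(ℓ_i−1) = 125−13 = 112; sign = (−1)^112 = +1.
Via Zolotarev, sign(π_{6}) = (6|125) = +1.

+1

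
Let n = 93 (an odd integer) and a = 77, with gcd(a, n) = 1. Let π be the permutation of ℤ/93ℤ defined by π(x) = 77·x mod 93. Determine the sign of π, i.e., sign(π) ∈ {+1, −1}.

+1

Trace 70: π^k(70) = [70, 89, 64, 92, 16, 23, 4] for k=0..6.
Cycle lengths of π_77 on ℤ/93ℤ: [10, 10, 10, 10, 10, 10, 10, 10, 10, 2, 1]; 11 cycles in total.
With 11 cycles on 93 points, sign = (−1)^{93−11} = +1.
The Jacobi symbol (77|93) = +1 (Zolotarev) agrees.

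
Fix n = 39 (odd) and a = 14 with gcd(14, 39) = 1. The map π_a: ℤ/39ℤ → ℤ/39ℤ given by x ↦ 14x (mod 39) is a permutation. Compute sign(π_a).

Orbit of 1 under x↦14x: [1, 14]… (length divides ord_39(14)).
The orbit structure of x ↦ 14x mod 39: 26 orbits of sizes [2, 2, 2, 2, 2, 2, 2, 2, 2, 2, 2, 2, 2, 1, 1, 1, 1, 1, 1, 1, 1, 1, 1, 1, 1, 1].
26 cycles on 39: each ℓ→(−1)^(ℓ−1), product (−1)^13 = -1.
Check: (14/39) = -1 by Zolotarev.

-1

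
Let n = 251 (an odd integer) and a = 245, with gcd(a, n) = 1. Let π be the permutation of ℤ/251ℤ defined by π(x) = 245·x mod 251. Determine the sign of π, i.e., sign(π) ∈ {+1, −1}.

+1

Trace 227: π^k(227) = [227, 144, 140, 164, 20, 131, 218] for k=0..6.
Cycle lengths of π_245 on ℤ/251ℤ: [125, 125, 1]; 3 cycles in total.
n − c = 251 − 3 = 248; sign = (−1)^248 = +1.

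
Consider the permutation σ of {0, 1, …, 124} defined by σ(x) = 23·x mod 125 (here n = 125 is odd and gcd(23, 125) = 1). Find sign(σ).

-1

Trace 107: π^k(107) = [107, 86, 103, 119, 112, 76, 123] for k=0..6.
4 cycles of lengths [100, 20, 4, 1].
4 cycles on 125: each ℓ→(−1)^(ℓ−1), product (−1)^121 = -1.
The Jacobi symbol (23|125) = -1 (Zolotarev) agrees.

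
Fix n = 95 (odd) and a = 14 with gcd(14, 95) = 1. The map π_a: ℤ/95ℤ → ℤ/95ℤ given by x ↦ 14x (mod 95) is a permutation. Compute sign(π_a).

-1

Start at x=69: 69 → 16 → 34 → 1 → 14 → 6 → 84 → … (one orbit).
Cycle type of π: 18×5 + 2×2 + 1; total 8 cycles.
sign(π) = (−1)^{n − #cycles} = (−1)^{95−8} = (−1)^87 = -1.
Via Zolotarev, sign(π_{14}) = (14|95) = -1.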